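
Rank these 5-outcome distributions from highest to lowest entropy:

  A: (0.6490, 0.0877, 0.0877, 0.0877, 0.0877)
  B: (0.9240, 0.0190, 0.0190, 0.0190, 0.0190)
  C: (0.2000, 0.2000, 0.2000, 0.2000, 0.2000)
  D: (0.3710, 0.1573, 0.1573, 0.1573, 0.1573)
C > D > A > B

Key insight: Entropy is maximized by uniform distributions and minimized by concentrated distributions.

Entropies:
  H(A) = 1.6370 bits
  H(B) = 0.5399 bits
  H(C) = 2.3219 bits
  H(D) = 2.2094 bits

Ranking: C > D > A > B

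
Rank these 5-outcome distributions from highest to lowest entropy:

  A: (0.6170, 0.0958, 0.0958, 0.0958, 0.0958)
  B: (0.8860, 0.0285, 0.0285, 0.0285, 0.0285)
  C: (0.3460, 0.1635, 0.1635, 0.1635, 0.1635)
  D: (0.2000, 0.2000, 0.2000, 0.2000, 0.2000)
D > C > A > B

Key insight: Entropy is maximized by uniform distributions and minimized by concentrated distributions.

Entropies:
  H(A) = 1.7261 bits
  H(B) = 0.7399 bits
  H(C) = 2.2384 bits
  H(D) = 2.3219 bits

Ranking: D > C > A > B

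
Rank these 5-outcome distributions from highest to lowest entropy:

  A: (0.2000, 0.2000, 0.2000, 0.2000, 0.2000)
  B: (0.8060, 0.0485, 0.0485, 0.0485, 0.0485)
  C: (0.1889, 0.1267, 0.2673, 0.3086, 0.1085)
A > C > B

Key insight: Entropy is maximized by uniform distributions and minimized by concentrated distributions.

- Uniform distributions have maximum entropy log₂(5) = 2.3219 bits
- The more "peaked" or concentrated a distribution, the lower its entropy

Entropies:
  H(A) = 2.3219 bits
  H(B) = 1.0978 bits
  H(C) = 2.2118 bits

Ranking: A > C > B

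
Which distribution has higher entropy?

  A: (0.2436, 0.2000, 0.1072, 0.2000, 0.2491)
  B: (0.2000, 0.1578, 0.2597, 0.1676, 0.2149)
B

Both distributions are close to uniform, making this a harder comparison.

H(A) = 2.2700 bits
H(B) = 2.2985 bits

The distribution closer to uniform has higher entropy.
Answer: B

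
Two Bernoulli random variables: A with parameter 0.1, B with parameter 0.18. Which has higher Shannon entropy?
B

For binary distributions, entropy is maximized at p=0.5 and decreases as p moves toward 0 or 1.

H(A) = H(0.1) = 0.4690 bits
H(B) = H(0.18) = 0.6801 bits

Distribution B (p=0.18) is closer to uniform (p=0.5), so it has higher entropy.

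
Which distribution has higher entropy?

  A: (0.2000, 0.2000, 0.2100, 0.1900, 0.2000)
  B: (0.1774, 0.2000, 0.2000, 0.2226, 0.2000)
A

Both distributions are close to uniform, making this a harder comparison.

H(A) = 2.3212 bits
H(B) = 2.3182 bits

The distribution closer to uniform has higher entropy.
Answer: A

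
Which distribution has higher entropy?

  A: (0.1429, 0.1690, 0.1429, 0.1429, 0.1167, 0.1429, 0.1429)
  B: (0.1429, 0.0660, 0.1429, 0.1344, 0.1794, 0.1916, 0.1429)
A

Both distributions are close to uniform, making this a harder comparison.

H(A) = 2.8004 bits
H(B) = 2.7526 bits

The distribution closer to uniform has higher entropy.
Answer: A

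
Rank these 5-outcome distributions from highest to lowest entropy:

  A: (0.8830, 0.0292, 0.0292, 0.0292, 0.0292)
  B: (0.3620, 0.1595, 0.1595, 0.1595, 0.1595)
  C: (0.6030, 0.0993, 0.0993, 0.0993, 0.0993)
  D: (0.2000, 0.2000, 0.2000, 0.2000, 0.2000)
D > B > C > A

Key insight: Entropy is maximized by uniform distributions and minimized by concentrated distributions.

Entropies:
  H(A) = 0.7547 bits
  H(B) = 2.2203 bits
  H(C) = 1.7632 bits
  H(D) = 2.3219 bits

Ranking: D > B > C > A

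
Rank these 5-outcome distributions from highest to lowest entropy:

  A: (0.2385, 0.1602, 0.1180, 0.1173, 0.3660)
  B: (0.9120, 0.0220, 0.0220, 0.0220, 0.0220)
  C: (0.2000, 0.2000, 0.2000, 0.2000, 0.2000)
C > A > B

Key insight: Entropy is maximized by uniform distributions and minimized by concentrated distributions.

- Uniform distributions have maximum entropy log₂(5) = 2.3219 bits
- The more "peaked" or concentrated a distribution, the lower its entropy

Entropies:
  H(A) = 2.1736 bits
  H(B) = 0.6058 bits
  H(C) = 2.3219 bits

Ranking: C > A > B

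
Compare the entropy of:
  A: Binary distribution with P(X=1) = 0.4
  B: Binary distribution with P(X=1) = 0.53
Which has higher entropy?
B

For binary distributions, entropy is maximized at p=0.5 and decreases as p moves toward 0 or 1.

H(A) = H(0.4) = 0.9710 bits
H(B) = H(0.53) = 0.9974 bits

Distribution B (p=0.53) is closer to uniform (p=0.5), so it has higher entropy.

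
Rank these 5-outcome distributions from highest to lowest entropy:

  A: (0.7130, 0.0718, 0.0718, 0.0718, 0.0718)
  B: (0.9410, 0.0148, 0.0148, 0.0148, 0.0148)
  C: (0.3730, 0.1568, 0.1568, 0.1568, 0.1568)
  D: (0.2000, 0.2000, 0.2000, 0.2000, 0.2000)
D > C > A > B

Key insight: Entropy is maximized by uniform distributions and minimized by concentrated distributions.

Entropies:
  H(A) = 1.4388 bits
  H(B) = 0.4415 bits
  H(C) = 2.2069 bits
  H(D) = 2.3219 bits

Ranking: D > C > A > B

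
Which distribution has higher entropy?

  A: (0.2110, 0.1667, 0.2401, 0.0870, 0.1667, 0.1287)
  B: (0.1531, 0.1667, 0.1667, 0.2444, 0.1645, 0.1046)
B

Both distributions are close to uniform, making this a harder comparison.

H(A) = 2.5165 bits
H(B) = 2.5421 bits

The distribution closer to uniform has higher entropy.
Answer: B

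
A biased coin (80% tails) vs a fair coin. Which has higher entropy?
Fair coin

The fair coin is uniform (p=0.5), maximizing binary entropy at 1 bit. The biased coin has H(0.80) ≈ 0.722 bits — its outcome is more predictable, so its entropy is lower.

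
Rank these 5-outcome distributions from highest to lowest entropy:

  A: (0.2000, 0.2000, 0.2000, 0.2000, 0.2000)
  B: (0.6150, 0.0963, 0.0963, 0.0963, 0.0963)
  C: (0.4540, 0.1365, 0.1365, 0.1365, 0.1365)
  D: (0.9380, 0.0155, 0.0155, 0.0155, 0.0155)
A > C > B > D

Key insight: Entropy is maximized by uniform distributions and minimized by concentrated distributions.

Entropies:
  H(A) = 2.3219 bits
  H(B) = 1.7315 bits
  H(C) = 2.0859 bits
  H(D) = 0.4593 bits

Ranking: A > C > B > D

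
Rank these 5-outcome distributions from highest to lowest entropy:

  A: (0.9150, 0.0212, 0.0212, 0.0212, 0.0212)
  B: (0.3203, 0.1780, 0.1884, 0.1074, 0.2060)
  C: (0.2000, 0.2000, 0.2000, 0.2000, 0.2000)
C > B > A

Key insight: Entropy is maximized by uniform distributions and minimized by concentrated distributions.

- Uniform distributions have maximum entropy log₂(5) = 2.3219 bits
- The more "peaked" or concentrated a distribution, the lower its entropy

Entropies:
  H(A) = 0.5896 bits
  H(B) = 2.2382 bits
  H(C) = 2.3219 bits

Ranking: C > B > A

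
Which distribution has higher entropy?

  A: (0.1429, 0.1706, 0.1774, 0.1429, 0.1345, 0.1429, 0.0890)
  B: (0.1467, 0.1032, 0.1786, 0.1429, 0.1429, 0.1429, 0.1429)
B

Both distributions are close to uniform, making this a harder comparison.

H(A) = 2.7808 bits
H(B) = 2.7925 bits

The distribution closer to uniform has higher entropy.
Answer: B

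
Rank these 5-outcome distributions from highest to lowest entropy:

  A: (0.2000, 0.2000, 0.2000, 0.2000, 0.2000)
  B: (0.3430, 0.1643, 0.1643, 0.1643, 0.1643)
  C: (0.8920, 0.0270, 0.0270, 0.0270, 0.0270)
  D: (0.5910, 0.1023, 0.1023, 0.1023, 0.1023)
A > B > D > C

Key insight: Entropy is maximized by uniform distributions and minimized by concentrated distributions.

Entropies:
  H(A) = 2.3219 bits
  H(B) = 2.2417 bits
  H(C) = 0.7099 bits
  H(D) = 1.7940 bits

Ranking: A > B > D > C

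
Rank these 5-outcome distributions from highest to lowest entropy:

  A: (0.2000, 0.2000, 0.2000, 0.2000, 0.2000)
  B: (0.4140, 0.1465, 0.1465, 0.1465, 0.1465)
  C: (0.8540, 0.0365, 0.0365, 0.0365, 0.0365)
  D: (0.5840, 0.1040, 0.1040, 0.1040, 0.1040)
A > B > D > C

Key insight: Entropy is maximized by uniform distributions and minimized by concentrated distributions.

Entropies:
  H(A) = 2.3219 bits
  H(B) = 2.1506 bits
  H(C) = 0.8917 bits
  H(D) = 1.8115 bits

Ranking: A > B > D > C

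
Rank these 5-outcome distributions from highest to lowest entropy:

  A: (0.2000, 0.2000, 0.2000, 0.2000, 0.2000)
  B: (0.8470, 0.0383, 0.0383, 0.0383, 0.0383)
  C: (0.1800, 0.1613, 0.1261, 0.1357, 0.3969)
A > C > B

Key insight: Entropy is maximized by uniform distributions and minimized by concentrated distributions.

- Uniform distributions have maximum entropy log₂(5) = 2.3219 bits
- The more "peaked" or concentrated a distribution, the lower its entropy

Entropies:
  H(A) = 2.3219 bits
  H(B) = 0.9233 bits
  H(C) = 2.1667 bits

Ranking: A > C > B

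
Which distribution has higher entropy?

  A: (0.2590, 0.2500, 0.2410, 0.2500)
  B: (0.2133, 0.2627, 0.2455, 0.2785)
A

Both distributions are close to uniform, making this a harder comparison.

H(A) = 1.9995 bits
H(B) = 1.9931 bits

The distribution closer to uniform has higher entropy.
Answer: A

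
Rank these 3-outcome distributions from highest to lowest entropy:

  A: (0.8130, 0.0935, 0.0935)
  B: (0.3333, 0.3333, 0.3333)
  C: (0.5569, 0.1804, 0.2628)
B > C > A

Key insight: Entropy is maximized by uniform distributions and minimized by concentrated distributions.

- Uniform distributions have maximum entropy log₂(3) = 1.5850 bits
- The more "peaked" or concentrated a distribution, the lower its entropy

Entropies:
  H(A) = 0.8822 bits
  H(B) = 1.5850 bits
  H(C) = 1.4227 bits

Ranking: B > C > A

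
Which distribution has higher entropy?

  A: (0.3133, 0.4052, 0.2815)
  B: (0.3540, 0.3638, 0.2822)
B

Both distributions are close to uniform, making this a harder comparison.

H(A) = 1.5675 bits
H(B) = 1.5761 bits

The distribution closer to uniform has higher entropy.
Answer: B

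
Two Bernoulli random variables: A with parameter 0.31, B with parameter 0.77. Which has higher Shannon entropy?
A

For binary distributions, entropy is maximized at p=0.5 and decreases as p moves toward 0 or 1.

H(A) = H(0.31) = 0.8932 bits
H(B) = H(0.77) = 0.7780 bits

Distribution A (p=0.31) is closer to uniform (p=0.5), so it has higher entropy.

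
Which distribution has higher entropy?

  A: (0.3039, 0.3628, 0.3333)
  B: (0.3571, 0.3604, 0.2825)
A

Both distributions are close to uniform, making this a harder comparison.

H(A) = 1.5812 bits
H(B) = 1.5763 bits

The distribution closer to uniform has higher entropy.
Answer: A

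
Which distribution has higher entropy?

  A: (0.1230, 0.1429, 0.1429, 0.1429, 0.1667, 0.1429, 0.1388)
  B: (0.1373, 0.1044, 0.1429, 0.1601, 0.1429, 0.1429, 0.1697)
A

Both distributions are close to uniform, making this a harder comparison.

H(A) = 2.8025 bits
H(B) = 2.7941 bits

The distribution closer to uniform has higher entropy.
Answer: A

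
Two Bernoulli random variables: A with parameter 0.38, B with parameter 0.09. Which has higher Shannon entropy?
A

For binary distributions, entropy is maximized at p=0.5 and decreases as p moves toward 0 or 1.

H(A) = H(0.38) = 0.9580 bits
H(B) = H(0.09) = 0.4365 bits

Distribution A (p=0.38) is closer to uniform (p=0.5), so it has higher entropy.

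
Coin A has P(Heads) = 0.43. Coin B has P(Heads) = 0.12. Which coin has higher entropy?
A

For binary distributions, entropy is maximized at p=0.5 and decreases as p moves toward 0 or 1.

H(A) = H(0.43) = 0.9858 bits
H(B) = H(0.12) = 0.5294 bits

Distribution A (p=0.43) is closer to uniform (p=0.5), so it has higher entropy.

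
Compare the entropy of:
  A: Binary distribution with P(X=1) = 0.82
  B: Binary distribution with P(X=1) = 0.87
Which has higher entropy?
A

For binary distributions, entropy is maximized at p=0.5 and decreases as p moves toward 0 or 1.

H(A) = H(0.82) = 0.6801 bits
H(B) = H(0.87) = 0.5574 bits

Distribution A (p=0.82) is closer to uniform (p=0.5), so it has higher entropy.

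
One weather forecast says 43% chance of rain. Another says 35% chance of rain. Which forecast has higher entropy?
43% forecast

Treat each forecast as a Bernoulli distribution. Binary entropy is maximized at p=0.5 and falls off symmetrically toward 0 or 1. The 43% forecast is closer to 50%, so it is more uncertain. H(43%) ≈ 0.986 bits, H(35%) ≈ 0.934 bits.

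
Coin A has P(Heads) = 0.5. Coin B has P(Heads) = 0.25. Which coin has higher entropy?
A

For binary distributions, entropy is maximized at p=0.5 and decreases as p moves toward 0 or 1.

H(A) = H(0.5) = 1.0000 bits
H(B) = H(0.25) = 0.8113 bits

Distribution A (p=0.5) is closer to uniform (p=0.5), so it has higher entropy.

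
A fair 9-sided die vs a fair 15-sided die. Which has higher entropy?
15-sided die

Both are uniform distributions; for uniform over n outcomes, H = log₂(n). H(9-sided) = log₂(9) = 3.170 bits and H(15-sided) = log₂(15) = 3.907 bits. More outcomes in a uniform distribution means higher entropy.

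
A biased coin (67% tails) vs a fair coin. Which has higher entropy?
Fair coin

The fair coin is uniform (p=0.5), maximizing binary entropy at 1 bit. The biased coin has H(0.67) ≈ 0.915 bits — its outcome is more predictable, so its entropy is lower.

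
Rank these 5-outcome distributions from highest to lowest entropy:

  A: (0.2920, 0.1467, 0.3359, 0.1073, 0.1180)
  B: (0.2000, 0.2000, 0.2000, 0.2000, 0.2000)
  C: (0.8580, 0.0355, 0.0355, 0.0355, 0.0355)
B > A > C

Key insight: Entropy is maximized by uniform distributions and minimized by concentrated distributions.

- Uniform distributions have maximum entropy log₂(5) = 2.3219 bits
- The more "peaked" or concentrated a distribution, the lower its entropy

Entropies:
  H(A) = 2.1630 bits
  H(B) = 2.3219 bits
  H(C) = 0.8735 bits

Ranking: B > A > C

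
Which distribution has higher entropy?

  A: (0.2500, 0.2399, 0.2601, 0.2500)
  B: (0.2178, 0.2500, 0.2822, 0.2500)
A

Both distributions are close to uniform, making this a harder comparison.

H(A) = 1.9994 bits
H(B) = 1.9940 bits

The distribution closer to uniform has higher entropy.
Answer: A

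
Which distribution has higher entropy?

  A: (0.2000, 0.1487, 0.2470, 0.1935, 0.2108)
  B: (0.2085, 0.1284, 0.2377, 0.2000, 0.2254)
A

Both distributions are close to uniform, making this a harder comparison.

H(A) = 2.3035 bits
H(B) = 2.2934 bits

The distribution closer to uniform has higher entropy.
Answer: A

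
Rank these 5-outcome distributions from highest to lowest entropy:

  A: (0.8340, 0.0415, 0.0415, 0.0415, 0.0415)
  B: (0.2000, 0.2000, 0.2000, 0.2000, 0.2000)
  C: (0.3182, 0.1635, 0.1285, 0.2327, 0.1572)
B > C > A

Key insight: Entropy is maximized by uniform distributions and minimized by concentrated distributions.

- Uniform distributions have maximum entropy log₂(5) = 2.3219 bits
- The more "peaked" or concentrated a distribution, the lower its entropy

Entropies:
  H(A) = 0.9805 bits
  H(B) = 2.3219 bits
  H(C) = 2.2422 bits

Ranking: B > C > A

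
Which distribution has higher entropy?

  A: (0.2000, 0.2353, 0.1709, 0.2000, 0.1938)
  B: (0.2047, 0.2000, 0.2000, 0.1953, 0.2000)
B

Both distributions are close to uniform, making this a harder comparison.

H(A) = 2.3143 bits
H(B) = 2.3218 bits

The distribution closer to uniform has higher entropy.
Answer: B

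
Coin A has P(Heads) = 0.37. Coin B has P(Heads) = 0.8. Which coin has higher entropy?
A

For binary distributions, entropy is maximized at p=0.5 and decreases as p moves toward 0 or 1.

H(A) = H(0.37) = 0.9507 bits
H(B) = H(0.8) = 0.7219 bits

Distribution A (p=0.37) is closer to uniform (p=0.5), so it has higher entropy.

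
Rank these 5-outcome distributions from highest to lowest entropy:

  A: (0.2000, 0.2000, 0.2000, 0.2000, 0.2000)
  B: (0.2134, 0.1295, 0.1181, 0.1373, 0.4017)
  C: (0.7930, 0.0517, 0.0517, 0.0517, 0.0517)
A > B > C

Key insight: Entropy is maximized by uniform distributions and minimized by concentrated distributions.

- Uniform distributions have maximum entropy log₂(5) = 2.3219 bits
- The more "peaked" or concentrated a distribution, the lower its entropy

Entropies:
  H(A) = 2.3219 bits
  H(B) = 2.1433 bits
  H(C) = 1.1497 bits

Ranking: A > B > C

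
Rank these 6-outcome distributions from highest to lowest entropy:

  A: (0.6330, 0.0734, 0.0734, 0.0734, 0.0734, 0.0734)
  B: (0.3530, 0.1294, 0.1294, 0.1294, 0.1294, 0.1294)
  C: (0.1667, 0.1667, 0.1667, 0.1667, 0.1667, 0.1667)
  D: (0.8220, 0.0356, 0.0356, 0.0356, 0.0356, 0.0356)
C > B > A > D

Key insight: Entropy is maximized by uniform distributions and minimized by concentrated distributions.

Entropies:
  H(A) = 1.8005 bits
  H(B) = 2.4390 bits
  H(C) = 2.5850 bits
  H(D) = 1.0890 bits

Ranking: C > B > A > D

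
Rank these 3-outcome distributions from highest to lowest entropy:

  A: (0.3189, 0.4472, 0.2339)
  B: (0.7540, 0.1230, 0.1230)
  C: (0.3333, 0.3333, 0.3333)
C > A > B

Key insight: Entropy is maximized by uniform distributions and minimized by concentrated distributions.

- Uniform distributions have maximum entropy log₂(3) = 1.5850 bits
- The more "peaked" or concentrated a distribution, the lower its entropy

Entropies:
  H(A) = 1.5353 bits
  H(B) = 1.0509 bits
  H(C) = 1.5850 bits

Ranking: C > A > B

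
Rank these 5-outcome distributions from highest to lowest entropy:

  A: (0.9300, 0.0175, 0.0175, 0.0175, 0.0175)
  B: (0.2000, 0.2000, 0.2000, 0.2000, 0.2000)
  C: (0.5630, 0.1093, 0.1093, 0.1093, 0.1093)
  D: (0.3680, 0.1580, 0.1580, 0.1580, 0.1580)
B > D > C > A

Key insight: Entropy is maximized by uniform distributions and minimized by concentrated distributions.

Entropies:
  H(A) = 0.5059 bits
  H(B) = 2.3219 bits
  H(C) = 1.8625 bits
  H(D) = 2.2131 bits

Ranking: B > D > C > A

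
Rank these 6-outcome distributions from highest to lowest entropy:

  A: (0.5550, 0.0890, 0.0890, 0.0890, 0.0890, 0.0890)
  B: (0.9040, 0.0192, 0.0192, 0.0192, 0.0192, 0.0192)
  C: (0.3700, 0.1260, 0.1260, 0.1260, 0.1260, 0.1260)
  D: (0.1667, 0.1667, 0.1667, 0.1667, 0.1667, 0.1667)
D > C > A > B

Key insight: Entropy is maximized by uniform distributions and minimized by concentrated distributions.

Entropies:
  H(A) = 2.0245 bits
  H(B) = 0.6791 bits
  H(C) = 2.4135 bits
  H(D) = 2.5850 bits

Ranking: D > C > A > B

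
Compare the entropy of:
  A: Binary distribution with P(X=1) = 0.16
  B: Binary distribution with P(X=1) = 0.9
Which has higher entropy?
A

For binary distributions, entropy is maximized at p=0.5 and decreases as p moves toward 0 or 1.

H(A) = H(0.16) = 0.6343 bits
H(B) = H(0.9) = 0.4690 bits

Distribution A (p=0.16) is closer to uniform (p=0.5), so it has higher entropy.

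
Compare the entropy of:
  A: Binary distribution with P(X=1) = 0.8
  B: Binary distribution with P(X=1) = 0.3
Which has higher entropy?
B

For binary distributions, entropy is maximized at p=0.5 and decreases as p moves toward 0 or 1.

H(A) = H(0.8) = 0.7219 bits
H(B) = H(0.3) = 0.8813 bits

Distribution B (p=0.3) is closer to uniform (p=0.5), so it has higher entropy.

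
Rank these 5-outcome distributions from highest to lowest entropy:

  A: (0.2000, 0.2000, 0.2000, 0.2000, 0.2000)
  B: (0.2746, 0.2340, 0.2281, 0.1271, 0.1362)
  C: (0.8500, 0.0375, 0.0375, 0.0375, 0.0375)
A > B > C

Key insight: Entropy is maximized by uniform distributions and minimized by concentrated distributions.

- Uniform distributions have maximum entropy log₂(5) = 2.3219 bits
- The more "peaked" or concentrated a distribution, the lower its entropy

Entropies:
  H(A) = 2.3219 bits
  H(B) = 2.2587 bits
  H(C) = 0.9098 bits

Ranking: A > B > C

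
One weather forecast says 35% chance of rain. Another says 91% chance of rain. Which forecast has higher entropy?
35% forecast

Treat each forecast as a Bernoulli distribution. Binary entropy is maximized at p=0.5 and falls off symmetrically toward 0 or 1. The 35% forecast is closer to 50%, so it is more uncertain. H(35%) ≈ 0.934 bits, H(91%) ≈ 0.436 bits.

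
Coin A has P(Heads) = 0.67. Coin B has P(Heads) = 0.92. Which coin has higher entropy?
A

For binary distributions, entropy is maximized at p=0.5 and decreases as p moves toward 0 or 1.

H(A) = H(0.67) = 0.9149 bits
H(B) = H(0.92) = 0.4022 bits

Distribution A (p=0.67) is closer to uniform (p=0.5), so it has higher entropy.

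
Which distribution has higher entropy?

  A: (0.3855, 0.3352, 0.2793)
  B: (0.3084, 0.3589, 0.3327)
B

Both distributions are close to uniform, making this a harder comparison.

H(A) = 1.5726 bits
H(B) = 1.5822 bits

The distribution closer to uniform has higher entropy.
Answer: B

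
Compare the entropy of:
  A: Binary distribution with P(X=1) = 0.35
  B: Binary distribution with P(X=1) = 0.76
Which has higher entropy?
A

For binary distributions, entropy is maximized at p=0.5 and decreases as p moves toward 0 or 1.

H(A) = H(0.35) = 0.9341 bits
H(B) = H(0.76) = 0.7950 bits

Distribution A (p=0.35) is closer to uniform (p=0.5), so it has higher entropy.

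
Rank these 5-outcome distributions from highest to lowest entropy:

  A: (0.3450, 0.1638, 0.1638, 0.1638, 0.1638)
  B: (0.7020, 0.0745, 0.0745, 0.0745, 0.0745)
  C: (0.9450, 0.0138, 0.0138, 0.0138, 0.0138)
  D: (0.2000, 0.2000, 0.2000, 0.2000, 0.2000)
D > A > B > C

Key insight: Entropy is maximized by uniform distributions and minimized by concentrated distributions.

Entropies:
  H(A) = 2.2395 bits
  H(B) = 1.4748 bits
  H(C) = 0.4173 bits
  H(D) = 2.3219 bits

Ranking: D > A > B > C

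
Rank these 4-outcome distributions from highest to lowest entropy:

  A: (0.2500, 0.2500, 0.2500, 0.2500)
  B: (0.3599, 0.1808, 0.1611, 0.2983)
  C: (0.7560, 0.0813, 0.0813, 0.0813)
A > B > C

Key insight: Entropy is maximized by uniform distributions and minimized by concentrated distributions.

- Uniform distributions have maximum entropy log₂(4) = 2.0000 bits
- The more "peaked" or concentrated a distribution, the lower its entropy

Entropies:
  H(A) = 2.0000 bits
  H(B) = 1.9216 bits
  H(C) = 1.1884 bits

Ranking: A > B > C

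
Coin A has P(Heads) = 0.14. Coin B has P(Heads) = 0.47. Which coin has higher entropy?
B

For binary distributions, entropy is maximized at p=0.5 and decreases as p moves toward 0 or 1.

H(A) = H(0.14) = 0.5842 bits
H(B) = H(0.47) = 0.9974 bits

Distribution B (p=0.47) is closer to uniform (p=0.5), so it has higher entropy.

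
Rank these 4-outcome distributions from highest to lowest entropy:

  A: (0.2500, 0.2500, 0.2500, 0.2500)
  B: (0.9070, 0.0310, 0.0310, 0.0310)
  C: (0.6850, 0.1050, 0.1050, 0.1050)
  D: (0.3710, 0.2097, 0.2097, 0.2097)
A > D > C > B

Key insight: Entropy is maximized by uniform distributions and minimized by concentrated distributions.

Entropies:
  H(A) = 2.0000 bits
  H(B) = 0.5938 bits
  H(C) = 1.3981 bits
  H(D) = 1.9484 bits

Ranking: A > D > C > B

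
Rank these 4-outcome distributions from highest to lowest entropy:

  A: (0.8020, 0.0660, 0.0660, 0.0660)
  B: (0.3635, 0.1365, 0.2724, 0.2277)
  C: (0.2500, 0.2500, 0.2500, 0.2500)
C > B > A

Key insight: Entropy is maximized by uniform distributions and minimized by concentrated distributions.

- Uniform distributions have maximum entropy log₂(4) = 2.0000 bits
- The more "peaked" or concentrated a distribution, the lower its entropy

Entropies:
  H(A) = 1.0317 bits
  H(B) = 1.9200 bits
  H(C) = 2.0000 bits

Ranking: C > B > A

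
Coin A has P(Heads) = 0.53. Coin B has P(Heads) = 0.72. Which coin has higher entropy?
A

For binary distributions, entropy is maximized at p=0.5 and decreases as p moves toward 0 or 1.

H(A) = H(0.53) = 0.9974 bits
H(B) = H(0.72) = 0.8555 bits

Distribution A (p=0.53) is closer to uniform (p=0.5), so it has higher entropy.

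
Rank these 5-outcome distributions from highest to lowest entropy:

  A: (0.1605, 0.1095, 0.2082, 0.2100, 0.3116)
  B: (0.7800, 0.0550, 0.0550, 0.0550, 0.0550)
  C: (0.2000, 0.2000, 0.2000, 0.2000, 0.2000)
C > A > B

Key insight: Entropy is maximized by uniform distributions and minimized by concentrated distributions.

- Uniform distributions have maximum entropy log₂(5) = 2.3219 bits
- The more "peaked" or concentrated a distribution, the lower its entropy

Entropies:
  H(A) = 2.2416 bits
  H(B) = 1.2002 bits
  H(C) = 2.3219 bits

Ranking: C > A > B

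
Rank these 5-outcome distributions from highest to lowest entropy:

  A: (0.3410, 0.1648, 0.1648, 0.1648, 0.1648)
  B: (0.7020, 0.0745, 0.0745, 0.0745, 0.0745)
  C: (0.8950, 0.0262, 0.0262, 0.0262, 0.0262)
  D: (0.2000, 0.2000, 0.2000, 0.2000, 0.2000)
D > A > B > C

Key insight: Entropy is maximized by uniform distributions and minimized by concentrated distributions.

Entropies:
  H(A) = 2.2438 bits
  H(B) = 1.4748 bits
  H(C) = 0.6946 bits
  H(D) = 2.3219 bits

Ranking: D > A > B > C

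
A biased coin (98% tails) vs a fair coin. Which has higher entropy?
Fair coin

The fair coin is uniform (p=0.5), maximizing binary entropy at 1 bit. The biased coin has H(0.98) ≈ 0.141 bits — its outcome is more predictable, so its entropy is lower.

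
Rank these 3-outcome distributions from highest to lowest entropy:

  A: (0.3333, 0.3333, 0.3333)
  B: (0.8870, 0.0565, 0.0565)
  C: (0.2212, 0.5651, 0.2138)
A > C > B

Key insight: Entropy is maximized by uniform distributions and minimized by concentrated distributions.

- Uniform distributions have maximum entropy log₂(3) = 1.5850 bits
- The more "peaked" or concentrated a distribution, the lower its entropy

Entropies:
  H(A) = 1.5850 bits
  H(B) = 0.6219 bits
  H(C) = 1.4226 bits

Ranking: A > C > B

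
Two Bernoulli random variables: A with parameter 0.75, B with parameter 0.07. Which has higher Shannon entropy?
A

For binary distributions, entropy is maximized at p=0.5 and decreases as p moves toward 0 or 1.

H(A) = H(0.75) = 0.8113 bits
H(B) = H(0.07) = 0.3659 bits

Distribution A (p=0.75) is closer to uniform (p=0.5), so it has higher entropy.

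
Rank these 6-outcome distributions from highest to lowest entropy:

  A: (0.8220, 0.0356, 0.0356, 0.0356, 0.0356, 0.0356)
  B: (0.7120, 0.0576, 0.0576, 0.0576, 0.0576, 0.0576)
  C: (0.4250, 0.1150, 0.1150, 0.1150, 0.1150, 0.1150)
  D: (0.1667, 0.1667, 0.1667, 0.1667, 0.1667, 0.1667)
D > C > B > A

Key insight: Entropy is maximized by uniform distributions and minimized by concentrated distributions.

Entropies:
  H(A) = 1.0890 bits
  H(B) = 1.5348 bits
  H(C) = 2.3188 bits
  H(D) = 2.5850 bits

Ranking: D > C > B > A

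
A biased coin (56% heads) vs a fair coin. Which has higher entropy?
Fair coin

The fair coin is uniform (p=0.5), maximizing binary entropy at 1 bit. The biased coin has H(0.56) ≈ 0.990 bits — its outcome is more predictable, so its entropy is lower.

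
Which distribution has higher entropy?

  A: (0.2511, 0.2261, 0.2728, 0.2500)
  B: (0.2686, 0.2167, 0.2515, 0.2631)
A

Both distributions are close to uniform, making this a harder comparison.

H(A) = 1.9968 bits
H(B) = 1.9952 bits

The distribution closer to uniform has higher entropy.
Answer: A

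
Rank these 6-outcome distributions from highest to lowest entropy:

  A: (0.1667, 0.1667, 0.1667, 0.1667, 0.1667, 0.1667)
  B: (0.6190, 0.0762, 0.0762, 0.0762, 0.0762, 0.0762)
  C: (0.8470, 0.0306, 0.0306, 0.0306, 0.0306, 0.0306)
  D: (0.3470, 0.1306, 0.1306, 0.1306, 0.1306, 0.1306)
A > D > B > C

Key insight: Entropy is maximized by uniform distributions and minimized by concentrated distributions.

Entropies:
  H(A) = 2.5850 bits
  H(B) = 1.8434 bits
  H(C) = 0.9726 bits
  H(D) = 2.4476 bits

Ranking: A > D > B > C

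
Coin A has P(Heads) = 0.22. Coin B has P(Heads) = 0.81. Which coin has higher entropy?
A

For binary distributions, entropy is maximized at p=0.5 and decreases as p moves toward 0 or 1.

H(A) = H(0.22) = 0.7602 bits
H(B) = H(0.81) = 0.7015 bits

Distribution A (p=0.22) is closer to uniform (p=0.5), so it has higher entropy.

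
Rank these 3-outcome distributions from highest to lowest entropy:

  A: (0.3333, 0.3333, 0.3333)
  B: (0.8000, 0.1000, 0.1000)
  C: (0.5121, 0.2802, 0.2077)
A > C > B

Key insight: Entropy is maximized by uniform distributions and minimized by concentrated distributions.

- Uniform distributions have maximum entropy log₂(3) = 1.5850 bits
- The more "peaked" or concentrated a distribution, the lower its entropy

Entropies:
  H(A) = 1.5850 bits
  H(B) = 0.9219 bits
  H(C) = 1.4797 bits

Ranking: A > C > B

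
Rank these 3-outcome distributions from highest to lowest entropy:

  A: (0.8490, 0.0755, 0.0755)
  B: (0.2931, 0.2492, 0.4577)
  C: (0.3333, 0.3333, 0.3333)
C > B > A

Key insight: Entropy is maximized by uniform distributions and minimized by concentrated distributions.

- Uniform distributions have maximum entropy log₂(3) = 1.5850 bits
- The more "peaked" or concentrated a distribution, the lower its entropy

Entropies:
  H(A) = 0.7633 bits
  H(B) = 1.5345 bits
  H(C) = 1.5850 bits

Ranking: C > B > A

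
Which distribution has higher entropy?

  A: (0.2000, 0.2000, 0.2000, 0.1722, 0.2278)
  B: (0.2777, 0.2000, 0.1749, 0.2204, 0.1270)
A

Both distributions are close to uniform, making this a harder comparison.

H(A) = 2.3163 bits
H(B) = 2.2766 bits

The distribution closer to uniform has higher entropy.
Answer: A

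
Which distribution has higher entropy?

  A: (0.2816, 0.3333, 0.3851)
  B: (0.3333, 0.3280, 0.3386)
B

Both distributions are close to uniform, making this a harder comparison.

H(A) = 1.5733 bits
H(B) = 1.5848 bits

The distribution closer to uniform has higher entropy.
Answer: B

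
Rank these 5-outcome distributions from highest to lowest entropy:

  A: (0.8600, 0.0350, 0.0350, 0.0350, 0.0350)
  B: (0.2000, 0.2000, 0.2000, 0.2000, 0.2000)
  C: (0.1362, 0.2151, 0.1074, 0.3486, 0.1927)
B > C > A

Key insight: Entropy is maximized by uniform distributions and minimized by concentrated distributions.

- Uniform distributions have maximum entropy log₂(5) = 2.3219 bits
- The more "peaked" or concentrated a distribution, the lower its entropy

Entropies:
  H(A) = 0.8642 bits
  H(B) = 2.3219 bits
  H(C) = 2.2020 bits

Ranking: B > C > A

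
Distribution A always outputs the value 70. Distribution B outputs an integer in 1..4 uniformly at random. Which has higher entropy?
B

A is deterministic, so H(A) = 0. B is uniform over 4 outcomes, so H(B) = log₂(4) = 2.000 bits. Any distribution with genuine randomness has higher entropy than a deterministic one.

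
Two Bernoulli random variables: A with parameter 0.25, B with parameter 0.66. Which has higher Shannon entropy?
B

For binary distributions, entropy is maximized at p=0.5 and decreases as p moves toward 0 or 1.

H(A) = H(0.25) = 0.8113 bits
H(B) = H(0.66) = 0.9248 bits

Distribution B (p=0.66) is closer to uniform (p=0.5), so it has higher entropy.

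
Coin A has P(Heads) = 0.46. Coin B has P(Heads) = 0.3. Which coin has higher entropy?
A

For binary distributions, entropy is maximized at p=0.5 and decreases as p moves toward 0 or 1.

H(A) = H(0.46) = 0.9954 bits
H(B) = H(0.3) = 0.8813 bits

Distribution A (p=0.46) is closer to uniform (p=0.5), so it has higher entropy.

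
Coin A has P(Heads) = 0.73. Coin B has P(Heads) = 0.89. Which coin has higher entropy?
A

For binary distributions, entropy is maximized at p=0.5 and decreases as p moves toward 0 or 1.

H(A) = H(0.73) = 0.8415 bits
H(B) = H(0.89) = 0.4999 bits

Distribution A (p=0.73) is closer to uniform (p=0.5), so it has higher entropy.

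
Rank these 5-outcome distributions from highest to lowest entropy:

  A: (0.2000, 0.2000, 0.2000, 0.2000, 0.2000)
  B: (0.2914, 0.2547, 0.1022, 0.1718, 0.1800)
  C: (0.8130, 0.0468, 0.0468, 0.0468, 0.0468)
A > B > C

Key insight: Entropy is maximized by uniform distributions and minimized by concentrated distributions.

- Uniform distributions have maximum entropy log₂(5) = 2.3219 bits
- The more "peaked" or concentrated a distribution, the lower its entropy

Entropies:
  H(A) = 2.3219 bits
  H(B) = 2.2390 bits
  H(C) = 1.0692 bits

Ranking: A > B > C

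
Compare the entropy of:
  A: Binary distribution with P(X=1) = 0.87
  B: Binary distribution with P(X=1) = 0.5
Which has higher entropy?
B

For binary distributions, entropy is maximized at p=0.5 and decreases as p moves toward 0 or 1.

H(A) = H(0.87) = 0.5574 bits
H(B) = H(0.5) = 1.0000 bits

Distribution B (p=0.5) is closer to uniform (p=0.5), so it has higher entropy.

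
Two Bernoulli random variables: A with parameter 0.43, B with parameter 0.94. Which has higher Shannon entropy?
A

For binary distributions, entropy is maximized at p=0.5 and decreases as p moves toward 0 or 1.

H(A) = H(0.43) = 0.9858 bits
H(B) = H(0.94) = 0.3274 bits

Distribution A (p=0.43) is closer to uniform (p=0.5), so it has higher entropy.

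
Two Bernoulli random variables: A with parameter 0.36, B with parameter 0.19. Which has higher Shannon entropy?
A

For binary distributions, entropy is maximized at p=0.5 and decreases as p moves toward 0 or 1.

H(A) = H(0.36) = 0.9427 bits
H(B) = H(0.19) = 0.7015 bits

Distribution A (p=0.36) is closer to uniform (p=0.5), so it has higher entropy.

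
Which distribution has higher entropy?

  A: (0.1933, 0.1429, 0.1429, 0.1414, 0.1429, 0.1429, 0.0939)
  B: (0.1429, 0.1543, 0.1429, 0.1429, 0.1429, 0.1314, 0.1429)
B

Both distributions are close to uniform, making this a harder comparison.

H(A) = 2.7820 bits
H(B) = 2.8060 bits

The distribution closer to uniform has higher entropy.
Answer: B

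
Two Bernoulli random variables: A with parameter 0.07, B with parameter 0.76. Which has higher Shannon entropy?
B

For binary distributions, entropy is maximized at p=0.5 and decreases as p moves toward 0 or 1.

H(A) = H(0.07) = 0.3659 bits
H(B) = H(0.76) = 0.7950 bits

Distribution B (p=0.76) is closer to uniform (p=0.5), so it has higher entropy.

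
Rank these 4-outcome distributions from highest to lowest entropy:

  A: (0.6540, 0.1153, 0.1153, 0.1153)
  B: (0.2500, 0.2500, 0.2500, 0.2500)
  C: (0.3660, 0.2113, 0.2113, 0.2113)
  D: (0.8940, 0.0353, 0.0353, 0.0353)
B > C > A > D

Key insight: Entropy is maximized by uniform distributions and minimized by concentrated distributions.

Entropies:
  H(A) = 1.4788 bits
  H(B) = 2.0000 bits
  H(C) = 1.9524 bits
  H(D) = 0.6557 bits

Ranking: B > C > A > D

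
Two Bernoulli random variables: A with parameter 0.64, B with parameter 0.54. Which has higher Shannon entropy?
B

For binary distributions, entropy is maximized at p=0.5 and decreases as p moves toward 0 or 1.

H(A) = H(0.64) = 0.9427 bits
H(B) = H(0.54) = 0.9954 bits

Distribution B (p=0.54) is closer to uniform (p=0.5), so it has higher entropy.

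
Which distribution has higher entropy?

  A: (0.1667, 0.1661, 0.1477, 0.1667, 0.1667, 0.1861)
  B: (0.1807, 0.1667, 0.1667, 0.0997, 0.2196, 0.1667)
A

Both distributions are close to uniform, making this a harder comparison.

H(A) = 2.5818 bits
H(B) = 2.5504 bits

The distribution closer to uniform has higher entropy.
Answer: A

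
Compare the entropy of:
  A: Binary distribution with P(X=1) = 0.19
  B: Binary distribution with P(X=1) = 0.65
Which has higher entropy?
B

For binary distributions, entropy is maximized at p=0.5 and decreases as p moves toward 0 or 1.

H(A) = H(0.19) = 0.7015 bits
H(B) = H(0.65) = 0.9341 bits

Distribution B (p=0.65) is closer to uniform (p=0.5), so it has higher entropy.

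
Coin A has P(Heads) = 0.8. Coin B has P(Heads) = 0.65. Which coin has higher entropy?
B

For binary distributions, entropy is maximized at p=0.5 and decreases as p moves toward 0 or 1.

H(A) = H(0.8) = 0.7219 bits
H(B) = H(0.65) = 0.9341 bits

Distribution B (p=0.65) is closer to uniform (p=0.5), so it has higher entropy.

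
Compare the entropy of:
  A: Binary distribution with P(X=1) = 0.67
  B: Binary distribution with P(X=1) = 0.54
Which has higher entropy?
B

For binary distributions, entropy is maximized at p=0.5 and decreases as p moves toward 0 or 1.

H(A) = H(0.67) = 0.9149 bits
H(B) = H(0.54) = 0.9954 bits

Distribution B (p=0.54) is closer to uniform (p=0.5), so it has higher entropy.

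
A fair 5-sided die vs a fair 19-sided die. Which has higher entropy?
19-sided die

Both are uniform distributions; for uniform over n outcomes, H = log₂(n). H(5-sided) = log₂(5) = 2.322 bits and H(19-sided) = log₂(19) = 4.248 bits. More outcomes in a uniform distribution means higher entropy.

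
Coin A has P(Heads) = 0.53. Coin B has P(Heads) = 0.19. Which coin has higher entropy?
A

For binary distributions, entropy is maximized at p=0.5 and decreases as p moves toward 0 or 1.

H(A) = H(0.53) = 0.9974 bits
H(B) = H(0.19) = 0.7015 bits

Distribution A (p=0.53) is closer to uniform (p=0.5), so it has higher entropy.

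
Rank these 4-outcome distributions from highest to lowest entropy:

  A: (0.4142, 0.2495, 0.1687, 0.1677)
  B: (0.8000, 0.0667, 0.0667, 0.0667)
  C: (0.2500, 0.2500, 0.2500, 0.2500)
C > A > B

Key insight: Entropy is maximized by uniform distributions and minimized by concentrated distributions.

- Uniform distributions have maximum entropy log₂(4) = 2.0000 bits
- The more "peaked" or concentrated a distribution, the lower its entropy

Entropies:
  H(A) = 1.8914 bits
  H(B) = 1.0389 bits
  H(C) = 2.0000 bits

Ranking: C > A > B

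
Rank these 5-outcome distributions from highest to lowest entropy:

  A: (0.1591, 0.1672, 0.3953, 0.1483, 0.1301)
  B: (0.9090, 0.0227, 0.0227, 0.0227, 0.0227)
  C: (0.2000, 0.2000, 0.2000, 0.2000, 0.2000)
C > A > B

Key insight: Entropy is maximized by uniform distributions and minimized by concentrated distributions.

- Uniform distributions have maximum entropy log₂(5) = 2.3219 bits
- The more "peaked" or concentrated a distribution, the lower its entropy

Entropies:
  H(A) = 2.1738 bits
  H(B) = 0.6218 bits
  H(C) = 2.3219 bits

Ranking: C > A > B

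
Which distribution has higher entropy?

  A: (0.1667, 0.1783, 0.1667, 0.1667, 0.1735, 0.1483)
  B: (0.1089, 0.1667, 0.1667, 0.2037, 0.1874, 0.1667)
A

Both distributions are close to uniform, making this a harder comparison.

H(A) = 2.5827 bits
H(B) = 2.5611 bits

The distribution closer to uniform has higher entropy.
Answer: A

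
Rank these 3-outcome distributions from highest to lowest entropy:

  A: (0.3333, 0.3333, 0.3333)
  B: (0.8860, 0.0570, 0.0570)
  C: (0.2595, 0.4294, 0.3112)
A > C > B

Key insight: Entropy is maximized by uniform distributions and minimized by concentrated distributions.

- Uniform distributions have maximum entropy log₂(3) = 1.5850 bits
- The more "peaked" or concentrated a distribution, the lower its entropy

Entropies:
  H(A) = 1.5850 bits
  H(B) = 0.6259 bits
  H(C) = 1.5528 bits

Ranking: A > C > B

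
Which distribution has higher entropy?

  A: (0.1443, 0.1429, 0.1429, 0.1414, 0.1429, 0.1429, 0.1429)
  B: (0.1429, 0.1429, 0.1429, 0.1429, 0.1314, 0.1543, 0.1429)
A

Both distributions are close to uniform, making this a harder comparison.

H(A) = 2.8073 bits
H(B) = 2.8060 bits

The distribution closer to uniform has higher entropy.
Answer: A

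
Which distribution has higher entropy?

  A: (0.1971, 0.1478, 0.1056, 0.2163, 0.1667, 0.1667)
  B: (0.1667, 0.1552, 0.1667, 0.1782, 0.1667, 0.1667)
B

Both distributions are close to uniform, making this a harder comparison.

H(A) = 2.5513 bits
H(B) = 2.5838 bits

The distribution closer to uniform has higher entropy.
Answer: B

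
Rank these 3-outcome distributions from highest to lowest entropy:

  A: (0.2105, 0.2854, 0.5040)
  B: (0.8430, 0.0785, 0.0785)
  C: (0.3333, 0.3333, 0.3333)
C > A > B

Key insight: Entropy is maximized by uniform distributions and minimized by concentrated distributions.

- Uniform distributions have maximum entropy log₂(3) = 1.5850 bits
- The more "peaked" or concentrated a distribution, the lower its entropy

Entropies:
  H(A) = 1.4877 bits
  H(B) = 0.7841 bits
  H(C) = 1.5850 bits

Ranking: C > A > B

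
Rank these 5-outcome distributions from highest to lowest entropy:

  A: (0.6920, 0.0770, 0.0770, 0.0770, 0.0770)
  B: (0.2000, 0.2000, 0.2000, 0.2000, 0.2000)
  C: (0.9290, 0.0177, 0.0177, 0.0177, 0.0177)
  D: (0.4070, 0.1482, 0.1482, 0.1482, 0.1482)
B > D > A > C

Key insight: Entropy is maximized by uniform distributions and minimized by concentrated distributions.

Entropies:
  H(A) = 1.5069 bits
  H(B) = 2.3219 bits
  H(C) = 0.5116 bits
  H(D) = 2.1609 bits

Ranking: B > D > A > C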